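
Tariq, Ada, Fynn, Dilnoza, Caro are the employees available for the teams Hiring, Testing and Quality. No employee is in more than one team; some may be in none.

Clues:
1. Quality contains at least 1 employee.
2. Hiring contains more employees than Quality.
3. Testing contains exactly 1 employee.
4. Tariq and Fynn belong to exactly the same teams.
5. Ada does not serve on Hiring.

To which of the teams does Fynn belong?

From (5): Ada ∉ Hiring.
Suppose Fynn ∉ Hiring: no assignment then satisfies all the clues, so Fynn ∈ Hiring.

Fynn: Hiring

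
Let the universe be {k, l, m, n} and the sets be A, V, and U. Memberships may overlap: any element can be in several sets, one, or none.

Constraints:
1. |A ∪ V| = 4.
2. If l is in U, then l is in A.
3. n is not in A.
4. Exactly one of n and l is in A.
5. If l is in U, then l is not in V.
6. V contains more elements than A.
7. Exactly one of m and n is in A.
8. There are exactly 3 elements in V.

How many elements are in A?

From (3): n ∉ A.
(4) (exactly one): l ∈ A.
(7) (exactly one): m ∈ A.
Suppose k ∈ A: no assignment then satisfies all the clues, so k ∉ A.

2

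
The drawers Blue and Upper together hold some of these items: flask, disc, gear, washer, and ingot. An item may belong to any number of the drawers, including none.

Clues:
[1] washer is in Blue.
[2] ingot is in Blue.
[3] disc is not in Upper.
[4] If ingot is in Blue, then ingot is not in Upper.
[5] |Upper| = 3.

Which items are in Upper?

Upper = {flask, gear, washer}

From (1): washer ∈ Blue.
From (2): ingot ∈ Blue.
From (3): disc ∉ Upper.
(4): ingot ∉ Upper.
(5): only 3 candidates remain for Upper, so all are in.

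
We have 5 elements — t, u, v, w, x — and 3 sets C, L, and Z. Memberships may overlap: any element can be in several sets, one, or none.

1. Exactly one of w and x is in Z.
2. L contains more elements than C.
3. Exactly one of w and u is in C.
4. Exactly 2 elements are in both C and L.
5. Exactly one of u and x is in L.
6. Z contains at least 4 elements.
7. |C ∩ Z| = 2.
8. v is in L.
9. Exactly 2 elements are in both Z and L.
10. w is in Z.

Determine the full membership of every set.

C = {v, w}; L = {v, w, x}; Z = {t, u, v, w}

From (8): v ∈ L.
From (10): w ∈ Z.
(1) (exactly one): x ∉ Z.
(6): only 4 candidates remain for Z, so all are in.
Suppose t ∈ C: no assignment then satisfies all the clues, so t ∉ C.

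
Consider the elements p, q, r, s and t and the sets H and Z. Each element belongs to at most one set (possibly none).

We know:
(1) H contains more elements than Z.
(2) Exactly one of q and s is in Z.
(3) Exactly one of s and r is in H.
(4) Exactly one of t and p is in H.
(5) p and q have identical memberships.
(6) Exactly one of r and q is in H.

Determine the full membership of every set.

H = {r, t}; Z = {s}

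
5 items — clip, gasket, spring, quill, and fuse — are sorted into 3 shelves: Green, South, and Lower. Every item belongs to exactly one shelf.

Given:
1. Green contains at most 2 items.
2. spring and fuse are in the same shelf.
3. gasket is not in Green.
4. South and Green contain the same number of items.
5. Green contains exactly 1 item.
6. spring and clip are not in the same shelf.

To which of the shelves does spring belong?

spring: Lower

From (3): gasket ∉ Green.
Suppose spring ∈ Green: no assignment then satisfies all the clues, so spring ∉ Green.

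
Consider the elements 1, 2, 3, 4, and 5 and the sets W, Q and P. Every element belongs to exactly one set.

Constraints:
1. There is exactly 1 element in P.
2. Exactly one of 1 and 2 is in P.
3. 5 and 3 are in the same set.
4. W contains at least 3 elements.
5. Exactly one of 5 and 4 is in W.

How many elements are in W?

3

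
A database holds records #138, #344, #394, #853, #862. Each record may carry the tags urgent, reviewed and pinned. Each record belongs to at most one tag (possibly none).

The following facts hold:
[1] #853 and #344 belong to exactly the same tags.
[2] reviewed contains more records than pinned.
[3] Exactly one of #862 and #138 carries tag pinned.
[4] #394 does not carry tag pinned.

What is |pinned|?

1

From (4): #394 ∉ pinned.
Suppose #344 ∈ pinned: no assignment then satisfies all the clues, so #344 ∉ pinned.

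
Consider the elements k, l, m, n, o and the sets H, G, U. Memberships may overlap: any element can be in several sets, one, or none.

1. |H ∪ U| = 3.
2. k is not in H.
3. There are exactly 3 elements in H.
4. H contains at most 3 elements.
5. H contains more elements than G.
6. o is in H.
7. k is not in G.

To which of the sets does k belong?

From (2): k ∉ H.
From (6): o ∈ H.
From (7): k ∉ G.
Suppose k ∈ U: no assignment then satisfies all the clues, so k ∉ U.

k: none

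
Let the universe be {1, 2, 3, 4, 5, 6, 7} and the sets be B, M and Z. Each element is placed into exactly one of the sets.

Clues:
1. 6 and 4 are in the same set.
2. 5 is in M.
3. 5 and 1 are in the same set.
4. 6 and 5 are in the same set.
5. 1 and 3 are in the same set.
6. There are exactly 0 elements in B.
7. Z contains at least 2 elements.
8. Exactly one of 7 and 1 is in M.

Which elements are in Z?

From (2): 5 ∈ M.
(3): 1 matches 5: 1 ∉ B.
(3): 1 matches 5: 1 ∈ M.
(4): 6 matches 5: 6 ∉ B.
(4): 6 matches 5: 6 ∈ M.
(5): 3 matches 1: 3 ∉ B.
(5): 3 matches 1: 3 ∈ M.
(6): B already has 0, so the rest are out.
(8) (exactly one): 7 ∉ M.
Only one set left: 7 ∈ Z.
(1): 4 matches 6: 4 ∈ M.
(7): only 2 candidates remain for Z, so all are in.

Z = {2, 7}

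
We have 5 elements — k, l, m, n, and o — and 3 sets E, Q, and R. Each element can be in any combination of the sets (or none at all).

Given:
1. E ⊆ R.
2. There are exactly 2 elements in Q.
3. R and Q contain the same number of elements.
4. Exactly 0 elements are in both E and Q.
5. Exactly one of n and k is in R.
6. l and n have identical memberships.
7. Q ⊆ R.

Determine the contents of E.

E = {}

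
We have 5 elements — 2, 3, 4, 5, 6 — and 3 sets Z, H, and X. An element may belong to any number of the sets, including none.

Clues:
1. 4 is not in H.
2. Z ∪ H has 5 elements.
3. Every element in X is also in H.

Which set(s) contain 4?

4: Z

From (1): 4 ∉ H.
(3) contrapositive: 4 ∉ X.
Suppose 4 ∉ Z: no assignment then satisfies all the clues, so 4 ∈ Z.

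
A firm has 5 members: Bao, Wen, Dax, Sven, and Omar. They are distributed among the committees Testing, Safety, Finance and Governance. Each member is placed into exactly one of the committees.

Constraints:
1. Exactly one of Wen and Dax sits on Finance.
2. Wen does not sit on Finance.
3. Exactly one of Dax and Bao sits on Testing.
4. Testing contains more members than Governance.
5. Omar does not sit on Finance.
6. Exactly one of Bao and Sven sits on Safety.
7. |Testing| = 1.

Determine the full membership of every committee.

Testing = {Bao}; Safety = {Omar, Sven, Wen}; Finance = {Dax}; Governance = {}

From (2): Wen ∉ Finance.
From (5): Omar ∉ Finance.
(1) (exactly one): Dax ∈ Finance.
(3) (exactly one): Bao ∈ Testing.
(6) (exactly one): Sven ∈ Safety.
(7): Testing already has 1, so the rest are out.
Suppose Wen ∉ Safety: no assignment then satisfies all the clues, so Wen ∈ Safety.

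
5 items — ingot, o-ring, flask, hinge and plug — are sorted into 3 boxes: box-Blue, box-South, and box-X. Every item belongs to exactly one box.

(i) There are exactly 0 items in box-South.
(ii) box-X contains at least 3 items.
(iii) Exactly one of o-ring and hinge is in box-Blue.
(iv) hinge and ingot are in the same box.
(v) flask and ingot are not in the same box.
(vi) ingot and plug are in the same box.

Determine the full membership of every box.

box-Blue = {flask, o-ring}; box-South = {}; box-X = {hinge, ingot, plug}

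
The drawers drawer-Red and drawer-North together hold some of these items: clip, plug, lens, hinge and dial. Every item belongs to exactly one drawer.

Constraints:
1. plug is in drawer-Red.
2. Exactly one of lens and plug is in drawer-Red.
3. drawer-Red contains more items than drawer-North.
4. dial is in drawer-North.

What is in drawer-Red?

drawer-Red = {clip, hinge, plug}

From (1): plug ∈ drawer-Red.
From (4): dial ∈ drawer-North.
(2) (exactly one): lens ∉ drawer-Red.
Only one drawer left: lens ∈ drawer-North.
Suppose clip ∉ drawer-Red: no assignment then satisfies all the clues, so clip ∈ drawer-Red.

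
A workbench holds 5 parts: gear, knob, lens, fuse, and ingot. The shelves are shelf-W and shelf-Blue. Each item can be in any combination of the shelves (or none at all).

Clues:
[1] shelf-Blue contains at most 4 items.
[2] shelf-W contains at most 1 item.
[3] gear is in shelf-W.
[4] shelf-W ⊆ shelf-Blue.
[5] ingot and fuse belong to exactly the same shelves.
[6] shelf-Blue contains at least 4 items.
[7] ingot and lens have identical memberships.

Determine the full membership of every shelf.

shelf-W = {gear}; shelf-Blue = {fuse, gear, ingot, lens}

From (3): gear ∈ shelf-W.
(2): shelf-W already has 1, so the rest are out.
(4) with gear ∈ shelf-W: gear ∈ shelf-Blue.
Suppose knob ∈ shelf-Blue: no assignment then satisfies all the clues, so knob ∉ shelf-Blue.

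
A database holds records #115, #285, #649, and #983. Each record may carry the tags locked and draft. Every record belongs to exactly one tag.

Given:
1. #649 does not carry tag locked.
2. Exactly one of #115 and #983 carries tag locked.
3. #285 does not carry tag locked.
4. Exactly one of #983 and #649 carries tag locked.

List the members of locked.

From (1): #649 ∉ locked.
From (3): #285 ∉ locked.
(4) (exactly one): #983 ∈ locked.
Only one tag left: #285 ∈ draft.
Only one tag left: #649 ∈ draft.
(2) (exactly one): #115 ∉ locked.
Only one tag left: #115 ∈ draft.

locked = {#983}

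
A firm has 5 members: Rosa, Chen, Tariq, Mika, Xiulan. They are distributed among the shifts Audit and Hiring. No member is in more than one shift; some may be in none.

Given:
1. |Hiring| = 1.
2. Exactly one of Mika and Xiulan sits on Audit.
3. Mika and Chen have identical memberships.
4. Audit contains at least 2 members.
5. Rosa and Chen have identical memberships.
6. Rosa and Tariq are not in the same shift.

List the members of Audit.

Audit = {Chen, Mika, Rosa}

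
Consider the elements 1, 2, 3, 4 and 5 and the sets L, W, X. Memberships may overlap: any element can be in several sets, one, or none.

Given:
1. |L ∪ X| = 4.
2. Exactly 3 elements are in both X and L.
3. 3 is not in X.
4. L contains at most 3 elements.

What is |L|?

3

From (3): 3 ∉ X.
Suppose 1 ∉ X: no assignment then satisfies all the clues, so 1 ∈ X.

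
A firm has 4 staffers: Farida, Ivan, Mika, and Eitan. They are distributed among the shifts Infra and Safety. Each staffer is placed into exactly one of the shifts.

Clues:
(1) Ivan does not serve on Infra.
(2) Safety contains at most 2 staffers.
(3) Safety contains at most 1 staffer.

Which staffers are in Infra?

From (1): Ivan ∉ Infra.
Only one shift left: Ivan ∈ Safety.
(3): Safety already has 1, so the rest are out.
Only one shift left: Farida ∈ Infra.
Only one shift left: Mika ∈ Infra.
Only one shift left: Eitan ∈ Infra.

Infra = {Eitan, Farida, Mika}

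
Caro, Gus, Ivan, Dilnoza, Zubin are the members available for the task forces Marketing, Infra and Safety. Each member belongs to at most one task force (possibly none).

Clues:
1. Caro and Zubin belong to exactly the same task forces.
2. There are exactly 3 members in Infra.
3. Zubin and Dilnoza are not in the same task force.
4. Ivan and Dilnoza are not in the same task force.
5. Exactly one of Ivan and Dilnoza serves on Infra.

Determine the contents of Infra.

Infra = {Caro, Ivan, Zubin}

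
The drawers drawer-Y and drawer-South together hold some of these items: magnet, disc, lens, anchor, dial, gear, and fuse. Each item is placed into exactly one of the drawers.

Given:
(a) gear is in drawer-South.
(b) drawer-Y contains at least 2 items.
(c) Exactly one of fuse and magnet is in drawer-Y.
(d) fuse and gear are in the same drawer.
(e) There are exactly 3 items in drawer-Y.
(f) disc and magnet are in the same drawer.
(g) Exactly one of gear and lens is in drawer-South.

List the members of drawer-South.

drawer-South = {anchor, dial, fuse, gear}

From (a): gear ∈ drawer-South.
(d): fuse matches gear: fuse ∉ drawer-Y.
(d): fuse matches gear: fuse ∈ drawer-South.
(g) (exactly one): lens ∉ drawer-South.
Only one drawer left: lens ∈ drawer-Y.
(c) (exactly one): magnet ∈ drawer-Y.
(f): disc matches magnet: disc ∈ drawer-Y.
(e): drawer-Y already has 3, so the rest are out.
Only one drawer left: anchor ∈ drawer-South.
Only one drawer left: dial ∈ drawer-South.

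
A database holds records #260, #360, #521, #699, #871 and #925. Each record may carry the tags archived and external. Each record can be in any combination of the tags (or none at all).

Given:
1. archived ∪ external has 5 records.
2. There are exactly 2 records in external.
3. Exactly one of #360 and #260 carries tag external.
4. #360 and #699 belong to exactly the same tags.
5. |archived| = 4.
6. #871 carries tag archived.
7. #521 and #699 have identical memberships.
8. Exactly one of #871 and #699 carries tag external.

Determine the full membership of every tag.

archived = {#360, #521, #699, #871}; external = {#260, #871}

From (6): #871 ∈ archived.
Suppose #260 ∈ archived: no assignment then satisfies all the clues, so #260 ∉ archived.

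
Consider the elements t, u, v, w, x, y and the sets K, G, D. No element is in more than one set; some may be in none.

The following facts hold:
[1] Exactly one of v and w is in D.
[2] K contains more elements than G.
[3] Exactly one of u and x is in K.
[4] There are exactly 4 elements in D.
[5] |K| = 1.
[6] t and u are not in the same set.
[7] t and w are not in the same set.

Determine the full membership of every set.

K = {u}; G = {}; D = {t, v, x, y}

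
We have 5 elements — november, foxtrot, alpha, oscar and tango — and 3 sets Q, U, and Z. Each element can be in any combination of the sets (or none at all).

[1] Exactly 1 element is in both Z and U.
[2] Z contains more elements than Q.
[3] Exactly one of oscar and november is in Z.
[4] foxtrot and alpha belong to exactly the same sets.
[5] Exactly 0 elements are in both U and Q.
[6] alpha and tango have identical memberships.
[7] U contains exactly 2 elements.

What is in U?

U = {november, oscar}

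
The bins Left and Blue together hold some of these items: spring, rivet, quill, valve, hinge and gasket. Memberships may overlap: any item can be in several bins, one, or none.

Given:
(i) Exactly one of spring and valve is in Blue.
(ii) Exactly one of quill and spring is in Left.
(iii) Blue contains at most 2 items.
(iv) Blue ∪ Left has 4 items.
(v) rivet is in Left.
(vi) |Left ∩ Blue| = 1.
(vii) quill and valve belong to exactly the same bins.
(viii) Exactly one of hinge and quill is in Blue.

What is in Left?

Left = {gasket, rivet, spring}

From (v): rivet ∈ Left.
Suppose spring ∉ Left: no assignment then satisfies all the clues, so spring ∈ Left.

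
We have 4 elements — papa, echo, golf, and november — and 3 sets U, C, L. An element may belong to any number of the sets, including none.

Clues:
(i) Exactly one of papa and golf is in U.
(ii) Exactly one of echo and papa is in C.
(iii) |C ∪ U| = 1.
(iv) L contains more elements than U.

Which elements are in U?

U = {papa}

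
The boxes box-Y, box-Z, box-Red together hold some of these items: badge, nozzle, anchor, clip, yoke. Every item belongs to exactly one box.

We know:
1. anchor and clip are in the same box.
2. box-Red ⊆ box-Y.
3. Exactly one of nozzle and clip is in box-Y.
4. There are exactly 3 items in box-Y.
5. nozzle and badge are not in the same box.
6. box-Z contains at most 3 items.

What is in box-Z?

box-Z = {nozzle, yoke}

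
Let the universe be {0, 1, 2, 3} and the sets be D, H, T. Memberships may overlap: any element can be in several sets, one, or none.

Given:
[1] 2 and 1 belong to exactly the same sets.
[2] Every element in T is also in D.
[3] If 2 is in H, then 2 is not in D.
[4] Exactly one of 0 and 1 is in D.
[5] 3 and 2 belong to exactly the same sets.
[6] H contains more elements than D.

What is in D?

D = {0}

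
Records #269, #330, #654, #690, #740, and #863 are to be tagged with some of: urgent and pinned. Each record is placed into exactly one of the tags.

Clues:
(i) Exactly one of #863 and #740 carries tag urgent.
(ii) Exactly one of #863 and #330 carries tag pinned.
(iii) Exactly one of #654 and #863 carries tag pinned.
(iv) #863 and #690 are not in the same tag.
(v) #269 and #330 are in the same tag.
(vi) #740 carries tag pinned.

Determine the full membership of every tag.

From (vi): #740 ∈ pinned.
(i) (exactly one): #863 ∈ urgent.
(ii) (exactly one): #330 ∈ pinned.
(iii) (exactly one): #654 ∈ pinned.
(iv): #690 ∉ urgent.
(v): #269 matches #330: #269 ∉ urgent.
(v): #269 matches #330: #269 ∈ pinned.
Only one tag left: #690 ∈ pinned.

urgent = {#863}; pinned = {#269, #330, #654, #690, #740}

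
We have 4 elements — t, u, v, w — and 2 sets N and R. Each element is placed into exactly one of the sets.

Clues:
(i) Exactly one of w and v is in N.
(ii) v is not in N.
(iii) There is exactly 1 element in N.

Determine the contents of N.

N = {w}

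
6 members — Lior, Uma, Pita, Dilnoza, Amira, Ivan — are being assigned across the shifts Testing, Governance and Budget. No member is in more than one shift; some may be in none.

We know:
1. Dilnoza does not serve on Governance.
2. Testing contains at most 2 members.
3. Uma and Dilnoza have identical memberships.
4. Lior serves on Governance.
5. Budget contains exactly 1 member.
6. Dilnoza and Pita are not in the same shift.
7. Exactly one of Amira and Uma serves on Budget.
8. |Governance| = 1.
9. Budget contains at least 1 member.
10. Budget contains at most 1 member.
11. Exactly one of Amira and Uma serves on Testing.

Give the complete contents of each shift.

From (1): Dilnoza ∉ Governance.
From (4): Lior ∈ Governance.
(3): Uma matches Dilnoza: Uma ∉ Governance.
(8): Governance already has 1, so the rest are out.
Suppose Uma ∉ Testing: no assignment then satisfies all the clues, so Uma ∈ Testing.

Testing = {Dilnoza, Uma}; Governance = {Lior}; Budget = {Amira}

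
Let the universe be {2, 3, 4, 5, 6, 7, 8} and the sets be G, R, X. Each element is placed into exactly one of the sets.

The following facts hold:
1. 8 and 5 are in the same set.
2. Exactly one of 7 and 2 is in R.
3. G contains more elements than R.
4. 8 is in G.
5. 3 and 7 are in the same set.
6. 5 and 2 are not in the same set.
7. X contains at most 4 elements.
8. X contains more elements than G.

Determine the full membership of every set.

G = {5, 8}; R = {2}; X = {3, 4, 6, 7}

From (4): 8 ∈ G.
(1): 5 matches 8: 5 ∈ G.
(6): 2 ∉ G.
Suppose 2 ∉ R: no assignment then satisfies all the clues, so 2 ∈ R.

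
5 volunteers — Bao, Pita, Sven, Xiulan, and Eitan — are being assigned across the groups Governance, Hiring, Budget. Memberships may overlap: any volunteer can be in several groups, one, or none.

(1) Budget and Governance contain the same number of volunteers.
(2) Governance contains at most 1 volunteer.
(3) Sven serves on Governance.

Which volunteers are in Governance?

Governance = {Sven}

From (3): Sven ∈ Governance.
(2): Governance already has 1, so the rest are out.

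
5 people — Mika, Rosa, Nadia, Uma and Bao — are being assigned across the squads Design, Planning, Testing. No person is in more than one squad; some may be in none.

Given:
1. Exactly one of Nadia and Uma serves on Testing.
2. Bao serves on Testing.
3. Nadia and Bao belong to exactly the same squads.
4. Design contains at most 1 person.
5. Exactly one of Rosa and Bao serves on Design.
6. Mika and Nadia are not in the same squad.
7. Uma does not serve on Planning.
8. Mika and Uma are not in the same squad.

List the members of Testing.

Testing = {Bao, Nadia}

From (2): Bao ∈ Testing.
From (7): Uma ∉ Planning.
(3): Nadia matches Bao: Nadia ∉ Design.
(3): Nadia matches Bao: Nadia ∉ Planning.
(3): Nadia matches Bao: Nadia ∈ Testing.
(5) (exactly one): Rosa ∈ Design.
(6): Mika ∉ Testing.
(1) (exactly one): Uma ∉ Testing.
(4): Design already has 1, so the rest are out.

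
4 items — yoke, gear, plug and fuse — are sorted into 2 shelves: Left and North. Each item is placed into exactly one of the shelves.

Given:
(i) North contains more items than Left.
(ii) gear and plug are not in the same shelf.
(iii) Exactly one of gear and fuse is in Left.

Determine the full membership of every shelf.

Left = {gear}; North = {fuse, plug, yoke}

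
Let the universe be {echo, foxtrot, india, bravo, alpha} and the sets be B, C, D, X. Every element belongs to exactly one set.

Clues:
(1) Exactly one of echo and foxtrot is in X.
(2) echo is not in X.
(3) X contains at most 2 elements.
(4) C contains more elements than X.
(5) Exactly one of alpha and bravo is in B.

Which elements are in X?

X = {foxtrot}

From (2): echo ∉ X.
(1) (exactly one): foxtrot ∈ X.
Suppose india ∈ X: no assignment then satisfies all the clues, so india ∉ X.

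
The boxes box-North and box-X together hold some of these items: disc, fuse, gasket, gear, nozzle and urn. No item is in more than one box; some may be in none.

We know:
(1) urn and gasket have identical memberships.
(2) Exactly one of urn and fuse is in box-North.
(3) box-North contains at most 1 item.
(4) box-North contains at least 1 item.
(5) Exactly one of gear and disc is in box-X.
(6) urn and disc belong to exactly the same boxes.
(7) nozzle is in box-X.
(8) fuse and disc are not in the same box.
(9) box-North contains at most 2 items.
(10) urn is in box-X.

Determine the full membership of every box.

box-North = {fuse}; box-X = {disc, gasket, nozzle, urn}

From (7): nozzle ∈ box-X.
From (10): urn ∈ box-X.
(1): gasket matches urn: gasket ∉ box-North.
(1): gasket matches urn: gasket ∈ box-X.
(2) (exactly one): fuse ∈ box-North.
(3): box-North already has 1, so the rest are out.
(6): disc matches urn: disc ∈ box-X.
(5) (exactly one): gear ∉ box-X.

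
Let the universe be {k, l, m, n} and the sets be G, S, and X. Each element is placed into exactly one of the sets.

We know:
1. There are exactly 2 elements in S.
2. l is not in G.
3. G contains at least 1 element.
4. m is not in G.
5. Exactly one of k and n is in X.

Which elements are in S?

S = {l, m}

From (2): l ∉ G.
From (4): m ∉ G.
Suppose k ∈ S: no assignment then satisfies all the clues, so k ∉ S.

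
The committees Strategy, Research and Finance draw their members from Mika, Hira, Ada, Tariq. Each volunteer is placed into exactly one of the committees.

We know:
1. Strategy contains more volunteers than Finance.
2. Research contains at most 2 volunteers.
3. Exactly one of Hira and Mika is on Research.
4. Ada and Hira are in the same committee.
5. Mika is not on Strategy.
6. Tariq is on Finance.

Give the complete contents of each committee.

Strategy = {Ada, Hira}; Research = {Mika}; Finance = {Tariq}

From (5): Mika ∉ Strategy.
From (6): Tariq ∈ Finance.
Suppose Mika ∉ Research: no assignment then satisfies all the clues, so Mika ∈ Research.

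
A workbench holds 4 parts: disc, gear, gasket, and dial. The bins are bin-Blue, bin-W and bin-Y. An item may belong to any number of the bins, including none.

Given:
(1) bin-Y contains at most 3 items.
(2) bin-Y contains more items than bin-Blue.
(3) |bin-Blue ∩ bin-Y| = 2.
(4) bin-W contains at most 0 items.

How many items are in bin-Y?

3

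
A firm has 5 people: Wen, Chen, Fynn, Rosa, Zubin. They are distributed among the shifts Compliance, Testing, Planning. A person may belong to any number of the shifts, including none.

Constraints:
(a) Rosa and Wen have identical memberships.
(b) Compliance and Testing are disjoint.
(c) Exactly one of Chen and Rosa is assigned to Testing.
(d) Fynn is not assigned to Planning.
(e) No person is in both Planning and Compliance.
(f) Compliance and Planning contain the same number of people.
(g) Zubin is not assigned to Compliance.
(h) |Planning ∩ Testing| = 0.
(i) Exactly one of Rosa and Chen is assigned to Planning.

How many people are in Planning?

From (d): Fynn ∉ Planning.
From (g): Zubin ∉ Compliance.
Suppose Wen ∈ Compliance: no assignment then satisfies all the clues, so Wen ∉ Compliance.

1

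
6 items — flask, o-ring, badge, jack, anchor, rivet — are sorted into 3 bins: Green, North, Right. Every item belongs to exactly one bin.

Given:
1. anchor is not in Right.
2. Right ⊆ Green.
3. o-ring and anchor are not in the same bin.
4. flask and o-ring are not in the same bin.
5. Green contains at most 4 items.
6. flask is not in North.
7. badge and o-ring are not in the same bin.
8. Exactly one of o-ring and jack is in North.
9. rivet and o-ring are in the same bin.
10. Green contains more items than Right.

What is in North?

North = {o-ring, rivet}

From (1): anchor ∉ Right.
From (6): flask ∉ North.
Suppose o-ring ∉ North: no assignment then satisfies all the clues, so o-ring ∈ North.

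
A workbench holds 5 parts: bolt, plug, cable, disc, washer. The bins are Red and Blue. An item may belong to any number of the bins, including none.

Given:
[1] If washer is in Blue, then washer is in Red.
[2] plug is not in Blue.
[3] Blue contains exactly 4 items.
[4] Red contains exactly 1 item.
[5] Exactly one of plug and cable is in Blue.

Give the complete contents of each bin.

From (2): plug ∉ Blue.
(3): only 4 candidates remain for Blue, so all are in.
(1): washer ∈ Red.
(4): Red already has 1, so the rest are out.

Red = {washer}; Blue = {bolt, cable, disc, washer}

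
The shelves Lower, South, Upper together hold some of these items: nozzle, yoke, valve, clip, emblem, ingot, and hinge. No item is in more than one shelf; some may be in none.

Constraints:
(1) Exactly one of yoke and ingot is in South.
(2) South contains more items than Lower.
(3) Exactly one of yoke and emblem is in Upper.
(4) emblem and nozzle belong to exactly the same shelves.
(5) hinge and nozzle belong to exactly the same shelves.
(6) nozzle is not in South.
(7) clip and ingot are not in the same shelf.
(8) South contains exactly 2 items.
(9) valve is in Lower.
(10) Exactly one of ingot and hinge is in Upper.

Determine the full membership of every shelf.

From (6): nozzle ∉ South.
From (9): valve ∈ Lower.
(4): emblem matches nozzle: emblem ∉ South.
(5): hinge matches nozzle: hinge ∉ South.
Suppose nozzle ∈ Lower: no assignment then satisfies all the clues, so nozzle ∉ Lower.

Lower = {valve}; South = {clip, yoke}; Upper = {emblem, hinge, nozzle}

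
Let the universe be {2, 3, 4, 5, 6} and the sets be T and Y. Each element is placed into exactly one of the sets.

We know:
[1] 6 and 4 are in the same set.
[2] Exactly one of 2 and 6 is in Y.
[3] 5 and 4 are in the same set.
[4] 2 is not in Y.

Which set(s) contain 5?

From (4): 2 ∉ Y.
(2) (exactly one): 6 ∈ Y.
Only one set left: 2 ∈ T.
(1): 4 matches 6: 4 ∉ T.
(1): 4 matches 6: 4 ∈ Y.
(3): 5 matches 4: 5 ∉ T.
(3): 5 matches 4: 5 ∈ Y.

5: Y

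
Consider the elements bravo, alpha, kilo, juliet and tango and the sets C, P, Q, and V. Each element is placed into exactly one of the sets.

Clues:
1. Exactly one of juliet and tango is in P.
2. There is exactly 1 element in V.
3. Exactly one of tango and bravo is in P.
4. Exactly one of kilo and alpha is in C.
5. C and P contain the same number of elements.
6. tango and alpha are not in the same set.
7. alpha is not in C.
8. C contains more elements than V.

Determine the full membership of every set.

C = {kilo, tango}; P = {bravo, juliet}; Q = {}; V = {alpha}

From (7): alpha ∉ C.
(4) (exactly one): kilo ∈ C.
Suppose bravo ∈ C: no assignment then satisfies all the clues, so bravo ∉ C.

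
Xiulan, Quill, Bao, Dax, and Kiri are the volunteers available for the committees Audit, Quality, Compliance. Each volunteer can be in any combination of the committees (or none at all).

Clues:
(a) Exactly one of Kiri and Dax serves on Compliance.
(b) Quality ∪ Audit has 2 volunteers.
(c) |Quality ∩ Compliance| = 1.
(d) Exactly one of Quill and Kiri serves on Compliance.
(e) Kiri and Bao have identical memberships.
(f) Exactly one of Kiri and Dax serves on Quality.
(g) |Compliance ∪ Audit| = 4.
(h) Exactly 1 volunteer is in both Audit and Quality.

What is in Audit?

Audit = {Dax}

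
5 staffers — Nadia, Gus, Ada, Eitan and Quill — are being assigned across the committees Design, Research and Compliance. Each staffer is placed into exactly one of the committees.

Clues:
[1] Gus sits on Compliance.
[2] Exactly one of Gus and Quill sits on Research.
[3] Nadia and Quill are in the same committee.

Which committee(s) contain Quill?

Quill: Research

From (1): Gus ∈ Compliance.
(2) (exactly one): Quill ∈ Research.
(3): Nadia matches Quill: Nadia ∉ Design.
(3): Nadia matches Quill: Nadia ∈ Research.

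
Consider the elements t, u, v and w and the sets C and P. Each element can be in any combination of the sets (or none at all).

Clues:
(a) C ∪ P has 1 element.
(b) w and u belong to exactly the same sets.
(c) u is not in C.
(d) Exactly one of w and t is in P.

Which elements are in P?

P = {t}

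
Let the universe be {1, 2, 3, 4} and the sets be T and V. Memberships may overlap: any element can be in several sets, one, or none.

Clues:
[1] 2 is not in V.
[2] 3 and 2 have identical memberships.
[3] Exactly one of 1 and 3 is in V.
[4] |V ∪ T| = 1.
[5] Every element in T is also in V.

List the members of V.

V = {1}

From (1): 2 ∉ V.
(2): 3 matches 2: 3 ∉ V.
(3) (exactly one): 1 ∈ V.
(5) contrapositive: 2 ∉ T.
(5) contrapositive: 3 ∉ T.
Suppose 4 ∈ V: no assignment then satisfies all the clues, so 4 ∉ V.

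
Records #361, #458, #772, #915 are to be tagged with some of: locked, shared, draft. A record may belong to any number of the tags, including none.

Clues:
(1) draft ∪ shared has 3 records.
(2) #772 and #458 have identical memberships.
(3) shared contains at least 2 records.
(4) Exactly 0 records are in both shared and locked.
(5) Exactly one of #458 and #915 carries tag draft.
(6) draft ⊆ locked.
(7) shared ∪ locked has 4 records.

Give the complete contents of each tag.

locked = {#361, #915}; shared = {#458, #772}; draft = {#915}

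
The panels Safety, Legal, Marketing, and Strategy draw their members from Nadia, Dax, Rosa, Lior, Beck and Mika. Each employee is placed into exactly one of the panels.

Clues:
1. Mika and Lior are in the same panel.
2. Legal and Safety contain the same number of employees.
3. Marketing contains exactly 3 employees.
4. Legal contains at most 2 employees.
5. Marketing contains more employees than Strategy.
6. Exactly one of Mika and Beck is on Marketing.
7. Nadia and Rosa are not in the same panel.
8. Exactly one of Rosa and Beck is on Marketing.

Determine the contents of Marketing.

Marketing = {Lior, Mika, Rosa}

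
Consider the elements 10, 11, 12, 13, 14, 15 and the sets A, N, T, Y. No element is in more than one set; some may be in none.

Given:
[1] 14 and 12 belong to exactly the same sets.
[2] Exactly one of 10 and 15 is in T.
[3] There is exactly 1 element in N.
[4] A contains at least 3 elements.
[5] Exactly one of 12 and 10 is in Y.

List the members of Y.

Y = {10}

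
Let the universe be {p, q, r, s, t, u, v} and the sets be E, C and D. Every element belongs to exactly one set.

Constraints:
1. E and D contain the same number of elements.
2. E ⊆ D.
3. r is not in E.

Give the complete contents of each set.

E = {}; C = {p, q, r, s, t, u, v}; D = {}

From (3): r ∉ E.
Suppose p ∈ E: no assignment then satisfies all the clues, so p ∉ E.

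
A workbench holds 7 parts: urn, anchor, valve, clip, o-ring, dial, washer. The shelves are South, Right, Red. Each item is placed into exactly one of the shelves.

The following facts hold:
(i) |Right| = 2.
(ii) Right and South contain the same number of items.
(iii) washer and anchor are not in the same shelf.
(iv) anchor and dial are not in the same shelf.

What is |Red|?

3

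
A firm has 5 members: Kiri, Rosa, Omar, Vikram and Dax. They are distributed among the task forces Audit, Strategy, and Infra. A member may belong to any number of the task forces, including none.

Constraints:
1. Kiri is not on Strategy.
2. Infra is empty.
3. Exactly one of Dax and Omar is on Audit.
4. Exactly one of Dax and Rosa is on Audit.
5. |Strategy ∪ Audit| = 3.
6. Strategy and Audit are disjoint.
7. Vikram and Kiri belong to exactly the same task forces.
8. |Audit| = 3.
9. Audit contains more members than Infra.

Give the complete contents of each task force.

Audit = {Dax, Kiri, Vikram}; Strategy = {}; Infra = {}

From (1): Kiri ∉ Strategy.
(2): Infra already has 0, so the rest are out.
(7): Vikram matches Kiri: Vikram ∉ Strategy.
Suppose Kiri ∉ Audit: no assignment then satisfies all the clues, so Kiri ∈ Audit.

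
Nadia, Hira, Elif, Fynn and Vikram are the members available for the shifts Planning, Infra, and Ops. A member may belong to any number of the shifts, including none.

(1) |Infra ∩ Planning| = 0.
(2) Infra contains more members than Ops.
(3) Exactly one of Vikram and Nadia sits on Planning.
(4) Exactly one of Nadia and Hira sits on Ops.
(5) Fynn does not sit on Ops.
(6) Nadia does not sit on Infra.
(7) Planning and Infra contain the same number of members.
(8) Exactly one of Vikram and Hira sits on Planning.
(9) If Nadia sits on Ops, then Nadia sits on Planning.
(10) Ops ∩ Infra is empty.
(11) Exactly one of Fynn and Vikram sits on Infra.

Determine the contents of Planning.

Planning = {Hira, Nadia}

From (5): Fynn ∉ Ops.
From (6): Nadia ∉ Infra.
Suppose Nadia ∉ Planning: no assignment then satisfies all the clues, so Nadia ∈ Planning.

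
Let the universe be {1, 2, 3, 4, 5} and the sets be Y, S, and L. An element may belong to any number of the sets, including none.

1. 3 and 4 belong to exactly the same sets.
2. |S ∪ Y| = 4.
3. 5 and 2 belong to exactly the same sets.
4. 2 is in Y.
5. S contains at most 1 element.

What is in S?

S = {}

From (4): 2 ∈ Y.
(3): 5 matches 2: 5 ∈ Y.
Suppose 1 ∈ S: no assignment then satisfies all the clues, so 1 ∉ S.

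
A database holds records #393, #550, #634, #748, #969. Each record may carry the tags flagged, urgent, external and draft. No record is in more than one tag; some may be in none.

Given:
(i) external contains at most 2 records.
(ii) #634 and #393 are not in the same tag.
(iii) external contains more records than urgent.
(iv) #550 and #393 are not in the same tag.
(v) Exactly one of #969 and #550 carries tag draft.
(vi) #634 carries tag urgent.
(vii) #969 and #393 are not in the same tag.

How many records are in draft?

1

From (vi): #634 ∈ urgent.
(ii): #393 ∉ urgent.
Suppose #393 ∈ draft: no assignment then satisfies all the clues, so #393 ∉ draft.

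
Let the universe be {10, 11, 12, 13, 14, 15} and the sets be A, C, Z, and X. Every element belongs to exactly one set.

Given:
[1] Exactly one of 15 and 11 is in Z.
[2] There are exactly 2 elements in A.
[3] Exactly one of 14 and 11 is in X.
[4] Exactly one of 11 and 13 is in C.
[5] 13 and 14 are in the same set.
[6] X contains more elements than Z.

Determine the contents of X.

X = {13, 14}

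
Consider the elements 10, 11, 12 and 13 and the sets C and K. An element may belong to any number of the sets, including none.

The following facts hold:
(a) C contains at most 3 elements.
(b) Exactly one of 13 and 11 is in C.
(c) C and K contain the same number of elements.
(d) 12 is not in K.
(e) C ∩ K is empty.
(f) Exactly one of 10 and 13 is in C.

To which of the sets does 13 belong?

13: C

From (d): 12 ∉ K.
Suppose 13 ∉ C: no assignment then satisfies all the clues, so 13 ∈ C.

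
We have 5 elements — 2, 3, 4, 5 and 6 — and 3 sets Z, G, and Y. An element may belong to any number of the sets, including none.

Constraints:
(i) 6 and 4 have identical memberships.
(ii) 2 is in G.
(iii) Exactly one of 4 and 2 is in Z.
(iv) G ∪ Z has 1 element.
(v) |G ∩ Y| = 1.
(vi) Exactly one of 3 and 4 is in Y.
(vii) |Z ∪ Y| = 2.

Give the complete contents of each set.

Z = {2}; G = {2}; Y = {2, 3}

From (ii): 2 ∈ G.
Suppose 2 ∉ Z: no assignment then satisfies all the clues, so 2 ∈ Z.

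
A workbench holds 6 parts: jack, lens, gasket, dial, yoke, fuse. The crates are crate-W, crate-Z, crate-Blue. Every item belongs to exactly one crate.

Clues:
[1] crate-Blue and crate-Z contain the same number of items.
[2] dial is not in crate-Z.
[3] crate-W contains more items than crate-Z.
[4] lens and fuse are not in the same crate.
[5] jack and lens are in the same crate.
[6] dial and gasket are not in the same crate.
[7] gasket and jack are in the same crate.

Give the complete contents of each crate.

crate-W = {gasket, jack, lens, yoke}; crate-Z = {fuse}; crate-Blue = {dial}

From (2): dial ∉ crate-Z.
Suppose jack ∉ crate-W: no assignment then satisfies all the clues, so jack ∈ crate-W.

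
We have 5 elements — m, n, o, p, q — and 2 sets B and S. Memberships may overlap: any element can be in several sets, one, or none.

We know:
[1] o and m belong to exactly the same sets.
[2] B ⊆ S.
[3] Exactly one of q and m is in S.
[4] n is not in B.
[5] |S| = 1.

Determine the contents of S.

S = {q}

From (4): n ∉ B.
Suppose m ∈ S: no assignment then satisfies all the clues, so m ∉ S.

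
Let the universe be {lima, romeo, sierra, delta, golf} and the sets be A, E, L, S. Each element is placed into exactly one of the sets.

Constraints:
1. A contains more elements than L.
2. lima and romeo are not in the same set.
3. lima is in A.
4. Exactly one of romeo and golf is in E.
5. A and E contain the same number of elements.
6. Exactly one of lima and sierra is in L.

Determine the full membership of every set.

From (3): lima ∈ A.
(2): romeo ∉ A.
(6) (exactly one): sierra ∈ L.
Suppose romeo ∉ E: no assignment then satisfies all the clues, so romeo ∈ E.

A = {golf, lima}; E = {delta, romeo}; L = {sierra}; S = {}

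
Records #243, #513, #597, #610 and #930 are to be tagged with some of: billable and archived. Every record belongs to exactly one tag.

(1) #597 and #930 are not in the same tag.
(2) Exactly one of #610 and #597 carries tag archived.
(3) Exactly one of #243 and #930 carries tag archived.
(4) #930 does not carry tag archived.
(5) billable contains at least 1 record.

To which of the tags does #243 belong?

#243: archived

From (4): #930 ∉ archived.
(3) (exactly one): #243 ∈ archived.
Only one tag left: #930 ∈ billable.
(1): #597 ∉ billable.
Only one tag left: #597 ∈ archived.
(2) (exactly one): #610 ∉ archived.
Only one tag left: #610 ∈ billable.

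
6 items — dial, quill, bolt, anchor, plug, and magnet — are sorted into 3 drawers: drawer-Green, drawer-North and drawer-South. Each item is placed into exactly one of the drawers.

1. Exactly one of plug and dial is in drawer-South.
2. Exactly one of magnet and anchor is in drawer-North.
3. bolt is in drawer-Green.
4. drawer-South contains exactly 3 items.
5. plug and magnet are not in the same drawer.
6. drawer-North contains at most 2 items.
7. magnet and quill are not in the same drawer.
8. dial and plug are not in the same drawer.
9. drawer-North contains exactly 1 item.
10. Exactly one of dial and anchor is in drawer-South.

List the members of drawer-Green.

From (3): bolt ∈ drawer-Green.
Suppose dial ∉ drawer-Green: no assignment then satisfies all the clues, so dial ∈ drawer-Green.

drawer-Green = {bolt, dial}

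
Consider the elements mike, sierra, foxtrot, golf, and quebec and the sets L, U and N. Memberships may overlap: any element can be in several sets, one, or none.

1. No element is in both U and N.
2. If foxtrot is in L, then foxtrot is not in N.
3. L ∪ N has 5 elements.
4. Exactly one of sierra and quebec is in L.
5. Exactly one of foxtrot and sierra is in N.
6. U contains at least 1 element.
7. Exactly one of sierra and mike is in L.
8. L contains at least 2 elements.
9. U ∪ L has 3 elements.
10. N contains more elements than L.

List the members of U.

U = {foxtrot}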